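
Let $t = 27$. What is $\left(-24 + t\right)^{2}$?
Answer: $9$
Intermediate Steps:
$\left(-24 + t\right)^{2} = \left(-24 + 27\right)^{2} = 3^{2} = 9$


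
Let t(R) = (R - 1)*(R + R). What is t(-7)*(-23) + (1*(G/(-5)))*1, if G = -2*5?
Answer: -2574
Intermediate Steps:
G = -10
t(R) = 2*R*(-1 + R) (t(R) = (-1 + R)*(2*R) = 2*R*(-1 + R))
t(-7)*(-23) + (1*(G/(-5)))*1 = (2*(-7)*(-1 - 7))*(-23) + (1*(-10/(-5)))*1 = (2*(-7)*(-8))*(-23) + (1*(-10*(-1/5)))*1 = 112*(-23) + (1*2)*1 = -2576 + 2*1 = -2576 + 2 = -2574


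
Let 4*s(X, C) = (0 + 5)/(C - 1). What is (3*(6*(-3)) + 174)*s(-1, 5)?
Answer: 75/2 ≈ 37.500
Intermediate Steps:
s(X, C) = 5/(4*(-1 + C)) (s(X, C) = ((0 + 5)/(C - 1))/4 = (5/(-1 + C))/4 = 5/(4*(-1 + C)))
(3*(6*(-3)) + 174)*s(-1, 5) = (3*(6*(-3)) + 174)*(5/(4*(-1 + 5))) = (3*(-18) + 174)*((5/4)/4) = (-54 + 174)*((5/4)*(¼)) = 120*(5/16) = 75/2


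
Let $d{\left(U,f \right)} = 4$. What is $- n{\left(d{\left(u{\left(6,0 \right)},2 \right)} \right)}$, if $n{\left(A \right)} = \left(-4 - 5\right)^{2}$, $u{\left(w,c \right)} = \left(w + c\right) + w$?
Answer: $-81$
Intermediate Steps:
$u{\left(w,c \right)} = c + 2 w$ ($u{\left(w,c \right)} = \left(c + w\right) + w = c + 2 w$)
$n{\left(A \right)} = 81$ ($n{\left(A \right)} = \left(-9\right)^{2} = 81$)
$- n{\left(d{\left(u{\left(6,0 \right)},2 \right)} \right)} = \left(-1\right) 81 = -81$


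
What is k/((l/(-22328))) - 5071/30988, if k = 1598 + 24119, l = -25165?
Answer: 17793466334173/779813020 ≈ 22818.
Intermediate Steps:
k = 25717
k/((l/(-22328))) - 5071/30988 = 25717/((-25165/(-22328))) - 5071/30988 = 25717/((-25165*(-1/22328))) - 5071*1/30988 = 25717/(25165/22328) - 5071/30988 = 25717*(22328/25165) - 5071/30988 = 574209176/25165 - 5071/30988 = 17793466334173/779813020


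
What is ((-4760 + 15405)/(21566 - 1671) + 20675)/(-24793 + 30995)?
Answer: 41133977/12338879 ≈ 3.3337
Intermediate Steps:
((-4760 + 15405)/(21566 - 1671) + 20675)/(-24793 + 30995) = (10645/19895 + 20675)/6202 = (10645*(1/19895) + 20675)*(1/6202) = (2129/3979 + 20675)*(1/6202) = (82267954/3979)*(1/6202) = 41133977/12338879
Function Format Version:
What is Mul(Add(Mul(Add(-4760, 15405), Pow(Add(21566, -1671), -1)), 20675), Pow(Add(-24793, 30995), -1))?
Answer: Rational(41133977, 12338879) ≈ 3.3337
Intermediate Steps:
Mul(Add(Mul(Add(-4760, 15405), Pow(Add(21566, -1671), -1)), 20675), Pow(Add(-24793, 30995), -1)) = Mul(Add(Mul(10645, Pow(19895, -1)), 20675), Pow(6202, -1)) = Mul(Add(Mul(10645, Rational(1, 19895)), 20675), Rational(1, 6202)) = Mul(Add(Rational(2129, 3979), 20675), Rational(1, 6202)) = Mul(Rational(82267954, 3979), Rational(1, 6202)) = Rational(41133977, 12338879)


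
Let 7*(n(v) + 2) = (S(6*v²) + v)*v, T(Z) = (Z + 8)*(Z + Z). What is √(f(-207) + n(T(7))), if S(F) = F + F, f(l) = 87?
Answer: √15882385 ≈ 3985.3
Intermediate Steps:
T(Z) = 2*Z*(8 + Z) (T(Z) = (8 + Z)*(2*Z) = 2*Z*(8 + Z))
S(F) = 2*F
n(v) = -2 + v*(v + 12*v²)/7 (n(v) = -2 + ((2*(6*v²) + v)*v)/7 = -2 + ((12*v² + v)*v)/7 = -2 + ((v + 12*v²)*v)/7 = -2 + (v*(v + 12*v²))/7 = -2 + v*(v + 12*v²)/7)
√(f(-207) + n(T(7))) = √(87 + (-2 + (2*7*(8 + 7))²/7 + 12*(2*7*(8 + 7))³/7)) = √(87 + (-2 + (2*7*15)²/7 + 12*(2*7*15)³/7)) = √(87 + (-2 + (⅐)*210² + (12/7)*210³)) = √(87 + (-2 + (⅐)*44100 + (12/7)*9261000)) = √(87 + (-2 + 6300 + 15876000)) = √(87 + 15882298) = √15882385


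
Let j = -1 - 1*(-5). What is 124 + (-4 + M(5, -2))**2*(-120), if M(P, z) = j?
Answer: 124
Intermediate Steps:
j = 4 (j = -1 + 5 = 4)
M(P, z) = 4
124 + (-4 + M(5, -2))**2*(-120) = 124 + (-4 + 4)**2*(-120) = 124 + 0**2*(-120) = 124 + 0*(-120) = 124 + 0 = 124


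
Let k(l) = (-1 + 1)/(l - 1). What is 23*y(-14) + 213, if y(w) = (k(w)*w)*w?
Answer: 213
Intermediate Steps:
k(l) = 0 (k(l) = 0/(-1 + l) = 0)
y(w) = 0 (y(w) = (0*w)*w = 0*w = 0)
23*y(-14) + 213 = 23*0 + 213 = 0 + 213 = 213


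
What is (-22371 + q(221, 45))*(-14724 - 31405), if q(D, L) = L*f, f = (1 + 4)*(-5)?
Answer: 1083846984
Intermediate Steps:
f = -25 (f = 5*(-5) = -25)
q(D, L) = -25*L (q(D, L) = L*(-25) = -25*L)
(-22371 + q(221, 45))*(-14724 - 31405) = (-22371 - 25*45)*(-14724 - 31405) = (-22371 - 1125)*(-46129) = -23496*(-46129) = 1083846984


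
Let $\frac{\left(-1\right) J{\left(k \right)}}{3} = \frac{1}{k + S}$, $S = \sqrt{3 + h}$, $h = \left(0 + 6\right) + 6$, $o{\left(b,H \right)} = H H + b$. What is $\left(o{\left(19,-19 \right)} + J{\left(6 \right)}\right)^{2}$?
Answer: $\frac{7043731}{49} + \frac{5308 \sqrt{15}}{49} \approx 1.4417 \cdot 10^{5}$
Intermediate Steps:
$o{\left(b,H \right)} = b + H^{2}$ ($o{\left(b,H \right)} = H^{2} + b = b + H^{2}$)
$h = 12$ ($h = 6 + 6 = 12$)
$S = \sqrt{15}$ ($S = \sqrt{3 + 12} = \sqrt{15} \approx 3.873$)
$J{\left(k \right)} = - \frac{3}{k + \sqrt{15}}$
$\left(o{\left(19,-19 \right)} + J{\left(6 \right)}\right)^{2} = \left(\left(19 + \left(-19\right)^{2}\right) - \frac{3}{6 + \sqrt{15}}\right)^{2} = \left(\left(19 + 361\right) - \frac{3}{6 + \sqrt{15}}\right)^{2} = \left(380 - \frac{3}{6 + \sqrt{15}}\right)^{2}$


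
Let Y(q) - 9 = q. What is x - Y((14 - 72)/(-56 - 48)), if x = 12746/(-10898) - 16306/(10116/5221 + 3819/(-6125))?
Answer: -147877687702912049/11906708265348 ≈ -12420.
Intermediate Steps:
Y(q) = 9 + q
x = -2841613212479123/228975158949 (x = 12746*(-1/10898) - 16306/(10116*(1/5221) + 3819*(-1/6125)) = -6373/5449 - 16306/(10116/5221 - 3819/6125) = -6373/5449 - 16306/42021501/31978625 = -6373/5449 - 16306*31978625/42021501 = -6373/5449 - 521443459250/42021501 = -2841613212479123/228975158949 ≈ -12410.)
x - Y((14 - 72)/(-56 - 48)) = -2841613212479123/228975158949 - (9 + (14 - 72)/(-56 - 48)) = -2841613212479123/228975158949 - (9 - 58/(-104)) = -2841613212479123/228975158949 - (9 - 58*(-1/104)) = -2841613212479123/228975158949 - (9 + 29/52) = -2841613212479123/228975158949 - 1*497/52 = -2841613212479123/228975158949 - 497/52 = -147877687702912049/11906708265348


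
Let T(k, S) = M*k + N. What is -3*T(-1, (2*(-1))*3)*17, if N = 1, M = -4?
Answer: -255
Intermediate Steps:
T(k, S) = 1 - 4*k (T(k, S) = -4*k + 1 = 1 - 4*k)
-3*T(-1, (2*(-1))*3)*17 = -3*(1 - 4*(-1))*17 = -3*(1 + 4)*17 = -3*5*17 = -15*17 = -255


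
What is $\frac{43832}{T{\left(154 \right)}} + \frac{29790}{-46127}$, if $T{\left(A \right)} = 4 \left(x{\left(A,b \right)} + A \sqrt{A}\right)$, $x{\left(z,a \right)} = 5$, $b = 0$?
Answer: $- \frac{111327498140}{168466828353} + \frac{1687532 \sqrt{154}}{3652239} \approx 5.0731$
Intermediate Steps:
$T{\left(A \right)} = 20 + 4 A^{\frac{3}{2}}$ ($T{\left(A \right)} = 4 \left(5 + A \sqrt{A}\right) = 4 \left(5 + A^{\frac{3}{2}}\right) = 20 + 4 A^{\frac{3}{2}}$)
$\frac{43832}{T{\left(154 \right)}} + \frac{29790}{-46127} = \frac{43832}{20 + 4 \cdot 154^{\frac{3}{2}}} + \frac{29790}{-46127} = \frac{43832}{20 + 4 \cdot 154 \sqrt{154}} + 29790 \left(- \frac{1}{46127}\right) = \frac{43832}{20 + 616 \sqrt{154}} - \frac{29790}{46127} = - \frac{29790}{46127} + \frac{43832}{20 + 616 \sqrt{154}}$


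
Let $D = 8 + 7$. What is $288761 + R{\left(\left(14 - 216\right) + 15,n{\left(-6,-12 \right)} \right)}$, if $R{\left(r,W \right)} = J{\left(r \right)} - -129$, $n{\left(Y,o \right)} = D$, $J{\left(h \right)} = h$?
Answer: $288703$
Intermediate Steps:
$D = 15$
$n{\left(Y,o \right)} = 15$
$R{\left(r,W \right)} = 129 + r$ ($R{\left(r,W \right)} = r - -129 = r + 129 = 129 + r$)
$288761 + R{\left(\left(14 - 216\right) + 15,n{\left(-6,-12 \right)} \right)} = 288761 + \left(129 + \left(\left(14 - 216\right) + 15\right)\right) = 288761 + \left(129 + \left(-202 + 15\right)\right) = 288761 + \left(129 - 187\right) = 288761 - 58 = 288703$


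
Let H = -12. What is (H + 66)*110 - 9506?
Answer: -3566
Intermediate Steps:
(H + 66)*110 - 9506 = (-12 + 66)*110 - 9506 = 54*110 - 9506 = 5940 - 9506 = -3566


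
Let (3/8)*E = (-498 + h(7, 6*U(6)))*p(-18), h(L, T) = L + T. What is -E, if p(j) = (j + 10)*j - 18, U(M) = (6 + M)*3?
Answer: 92400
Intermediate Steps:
U(M) = 18 + 3*M
p(j) = -18 + j*(10 + j) (p(j) = (10 + j)*j - 18 = j*(10 + j) - 18 = -18 + j*(10 + j))
E = -92400 (E = 8*((-498 + (7 + 6*(18 + 3*6)))*(-18 + (-18)² + 10*(-18)))/3 = 8*((-498 + (7 + 6*(18 + 18)))*(-18 + 324 - 180))/3 = 8*((-498 + (7 + 6*36))*126)/3 = 8*((-498 + (7 + 216))*126)/3 = 8*((-498 + 223)*126)/3 = 8*(-275*126)/3 = (8/3)*(-34650) = -92400)
-E = -1*(-92400) = 92400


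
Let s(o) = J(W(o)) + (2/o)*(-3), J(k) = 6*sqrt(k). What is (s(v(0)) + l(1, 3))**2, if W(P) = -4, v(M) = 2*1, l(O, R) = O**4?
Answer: -140 - 48*I ≈ -140.0 - 48.0*I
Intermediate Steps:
v(M) = 2
s(o) = -6/o + 12*I (s(o) = 6*sqrt(-4) + (2/o)*(-3) = 6*(2*I) - 6/o = 12*I - 6/o = -6/o + 12*I)
(s(v(0)) + l(1, 3))**2 = ((-6/2 + 12*I) + 1**4)**2 = ((-6*1/2 + 12*I) + 1)**2 = ((-3 + 12*I) + 1)**2 = (-2 + 12*I)**2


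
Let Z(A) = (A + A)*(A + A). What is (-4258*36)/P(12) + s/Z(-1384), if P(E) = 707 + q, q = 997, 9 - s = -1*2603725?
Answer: -24375602387/271994752 ≈ -89.618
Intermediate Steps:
s = 2603734 (s = 9 - (-1)*2603725 = 9 - 1*(-2603725) = 9 + 2603725 = 2603734)
Z(A) = 4*A² (Z(A) = (2*A)*(2*A) = 4*A²)
P(E) = 1704 (P(E) = 707 + 997 = 1704)
(-4258*36)/P(12) + s/Z(-1384) = -4258*36/1704 + 2603734/((4*(-1384)²)) = -153288*1/1704 + 2603734/((4*1915456)) = -6387/71 + 2603734/7661824 = -6387/71 + 2603734*(1/7661824) = -6387/71 + 1301867/3830912 = -24375602387/271994752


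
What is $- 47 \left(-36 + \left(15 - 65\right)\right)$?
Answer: $4042$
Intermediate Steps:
$- 47 \left(-36 + \left(15 - 65\right)\right) = - 47 \left(-36 - 50\right) = \left(-47\right) \left(-86\right) = 4042$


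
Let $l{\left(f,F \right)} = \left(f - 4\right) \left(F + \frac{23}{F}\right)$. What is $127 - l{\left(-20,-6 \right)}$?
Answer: $-109$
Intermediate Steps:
$l{\left(f,F \right)} = \left(-4 + f\right) \left(F + \frac{23}{F}\right)$
$127 - l{\left(-20,-6 \right)} = 127 - \frac{-92 + 23 \left(-20\right) + \left(-6\right)^{2} \left(-4 - 20\right)}{-6} = 127 - - \frac{-92 - 460 + 36 \left(-24\right)}{6} = 127 - - \frac{-92 - 460 - 864}{6} = 127 - \left(- \frac{1}{6}\right) \left(-1416\right) = 127 - 236 = -109$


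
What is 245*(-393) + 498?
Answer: -95787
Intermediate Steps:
245*(-393) + 498 = -96285 + 498 = -95787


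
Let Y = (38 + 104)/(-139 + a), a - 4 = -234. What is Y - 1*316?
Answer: -116746/369 ≈ -316.38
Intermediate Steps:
a = -230 (a = 4 - 234 = -230)
Y = -142/369 (Y = (38 + 104)/(-139 - 230) = 142/(-369) = 142*(-1/369) = -142/369 ≈ -0.38482)
Y - 1*316 = -142/369 - 1*316 = -142/369 - 316 = -116746/369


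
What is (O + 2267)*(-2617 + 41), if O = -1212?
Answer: -2717680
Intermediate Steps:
(O + 2267)*(-2617 + 41) = (-1212 + 2267)*(-2617 + 41) = 1055*(-2576) = -2717680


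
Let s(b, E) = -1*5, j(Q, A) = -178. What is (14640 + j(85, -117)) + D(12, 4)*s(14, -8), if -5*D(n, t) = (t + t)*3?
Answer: 14486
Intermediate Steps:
D(n, t) = -6*t/5 (D(n, t) = -(t + t)*3/5 = -2*t*3/5 = -6*t/5)
s(b, E) = -5
(14640 + j(85, -117)) + D(12, 4)*s(14, -8) = (14640 - 178) - 6/5*4*(-5) = 14462 - 24/5*(-5) = 14462 + 24 = 14486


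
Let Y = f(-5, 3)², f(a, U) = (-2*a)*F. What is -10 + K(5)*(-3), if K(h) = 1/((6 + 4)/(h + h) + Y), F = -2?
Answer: -4013/401 ≈ -10.007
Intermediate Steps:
f(a, U) = 4*a (f(a, U) = -2*a*(-2) = 4*a)
Y = 400 (Y = (4*(-5))² = (-20)² = 400)
K(h) = 1/(400 + 5/h) (K(h) = 1/((6 + 4)/(h + h) + 400) = 1/(10/((2*h)) + 400) = 1/(10*(1/(2*h)) + 400) = 1/(5/h + 400) = 1/(400 + 5/h))
-10 + K(5)*(-3) = -10 + ((⅕)*5/(1 + 80*5))*(-3) = -10 + ((⅕)*5/(1 + 400))*(-3) = -10 + ((⅕)*5/401)*(-3) = -10 + ((⅕)*5*(1/401))*(-3) = -10 + (1/401)*(-3) = -10 - 3/401 = -4013/401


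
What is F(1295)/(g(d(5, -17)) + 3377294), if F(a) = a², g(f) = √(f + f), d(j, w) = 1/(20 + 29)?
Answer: 138763258523575/279449811679681 - 11739175*√2/558899623359362 ≈ 0.49656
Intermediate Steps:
d(j, w) = 1/49
g(f) = √2*√f (g(f) = √(2*f) = √2*√f)
F(1295)/(g(d(5, -17)) + 3377294) = 1295²/(√2*√(1/49) + 3377294) = 1677025/(√2*(⅐) + 3377294) = 1677025/(√2/7 + 3377294) = 1677025/(3377294 + √2/7)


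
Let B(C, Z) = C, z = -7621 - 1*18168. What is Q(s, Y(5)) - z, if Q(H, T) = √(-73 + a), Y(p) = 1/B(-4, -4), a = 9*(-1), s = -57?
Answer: 25789 + I*√82 ≈ 25789.0 + 9.0554*I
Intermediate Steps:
z = -25789 (z = -7621 - 18168 = -25789)
a = -9
Y(p) = -¼ (Y(p) = 1/(-4) = -¼)
Q(H, T) = I*√82 (Q(H, T) = √(-73 - 9) = √(-82) = I*√82)
Q(s, Y(5)) - z = I*√82 - 1*(-25789) = I*√82 + 25789 = 25789 + I*√82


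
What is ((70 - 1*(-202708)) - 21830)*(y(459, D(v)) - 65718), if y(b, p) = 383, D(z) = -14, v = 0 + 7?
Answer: -11822237580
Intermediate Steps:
v = 7
((70 - 1*(-202708)) - 21830)*(y(459, D(v)) - 65718) = ((70 - 1*(-202708)) - 21830)*(383 - 65718) = ((70 + 202708) - 21830)*(-65335) = (202778 - 21830)*(-65335) = 180948*(-65335) = -11822237580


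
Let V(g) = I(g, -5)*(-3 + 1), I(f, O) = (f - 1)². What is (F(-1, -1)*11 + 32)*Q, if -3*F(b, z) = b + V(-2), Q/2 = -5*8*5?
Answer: -122000/3 ≈ -40667.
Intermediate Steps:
Q = -400 (Q = 2*(-5*8*5) = 2*(-40*5) = 2*(-200) = -400)
I(f, O) = (-1 + f)²
V(g) = -2*(-1 + g)² (V(g) = (-1 + g)²*(-3 + 1) = (-1 + g)²*(-2) = -2*(-1 + g)²)
F(b, z) = 6 - b/3 (F(b, z) = -(b - 2*(-1 - 2)²)/3 = -(b - 2*(-3)²)/3 = -(b - 2*9)/3 = -(b - 18)/3 = -(-18 + b)/3 = 6 - b/3)
(F(-1, -1)*11 + 32)*Q = ((6 - ⅓*(-1))*11 + 32)*(-400) = ((6 + ⅓)*11 + 32)*(-400) = ((19/3)*11 + 32)*(-400) = (209/3 + 32)*(-400) = (305/3)*(-400) = -122000/3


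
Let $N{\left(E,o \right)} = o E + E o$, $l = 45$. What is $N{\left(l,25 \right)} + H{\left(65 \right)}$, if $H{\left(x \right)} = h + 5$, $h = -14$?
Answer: $2241$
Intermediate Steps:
$N{\left(E,o \right)} = 2 E o$ ($N{\left(E,o \right)} = E o + E o = 2 E o$)
$H{\left(x \right)} = -9$ ($H{\left(x \right)} = -14 + 5 = -9$)
$N{\left(l,25 \right)} + H{\left(65 \right)} = 2 \cdot 45 \cdot 25 - 9 = 2250 - 9 = 2241$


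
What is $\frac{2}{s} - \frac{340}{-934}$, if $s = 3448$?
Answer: $\frac{293547}{805108} \approx 0.36461$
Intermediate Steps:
$\frac{2}{s} - \frac{340}{-934} = \frac{2}{3448} - \frac{340}{-934} = 2 \cdot \frac{1}{3448} - - \frac{170}{467} = \frac{1}{1724} + \frac{170}{467} = \frac{293547}{805108}$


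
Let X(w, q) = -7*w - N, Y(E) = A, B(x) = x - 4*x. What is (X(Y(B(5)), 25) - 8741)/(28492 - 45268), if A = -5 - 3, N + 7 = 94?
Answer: 731/1398 ≈ 0.52289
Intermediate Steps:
N = 87 (N = -7 + 94 = 87)
A = -8
B(x) = -3*x (B(x) = x - 4*x = -3*x)
Y(E) = -8
X(w, q) = -87 - 7*w (X(w, q) = -7*w - 1*87 = -7*w - 87 = -87 - 7*w)
(X(Y(B(5)), 25) - 8741)/(28492 - 45268) = ((-87 - 7*(-8)) - 8741)/(28492 - 45268) = ((-87 + 56) - 8741)/(-16776) = (-31 - 8741)*(-1/16776) = -8772*(-1/16776) = 731/1398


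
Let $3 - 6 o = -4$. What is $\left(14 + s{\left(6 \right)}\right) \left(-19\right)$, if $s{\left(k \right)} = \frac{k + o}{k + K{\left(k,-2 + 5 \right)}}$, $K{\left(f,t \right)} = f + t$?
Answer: $- \frac{24757}{90} \approx -275.08$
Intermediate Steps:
$o = \frac{7}{6}$ ($o = \frac{1}{2} - - \frac{2}{3} = \frac{1}{2} + \frac{2}{3} = \frac{7}{6} \approx 1.1667$)
$s{\left(k \right)} = \frac{\frac{7}{6} + k}{3 + 2 k}$ ($s{\left(k \right)} = \frac{k + \frac{7}{6}}{k + \left(k + \left(-2 + 5\right)\right)} = \frac{\frac{7}{6} + k}{k + \left(k + 3\right)} = \frac{\frac{7}{6} + k}{k + \left(3 + k\right)} = \frac{\frac{7}{6} + k}{3 + 2 k}$)
$\left(14 + s{\left(6 \right)}\right) \left(-19\right) = \left(14 + \frac{7 + 6 \cdot 6}{6 \left(3 + 2 \cdot 6\right)}\right) \left(-19\right) = \left(14 + \frac{7 + 36}{6 \left(3 + 12\right)}\right) \left(-19\right) = \left(14 + \frac{1}{6} \cdot \frac{1}{15} \cdot 43\right) \left(-19\right) = \left(14 + \frac{43}{90}\right) \left(-19\right) = \frac{1303}{90} \left(-19\right) = - \frac{24757}{90}$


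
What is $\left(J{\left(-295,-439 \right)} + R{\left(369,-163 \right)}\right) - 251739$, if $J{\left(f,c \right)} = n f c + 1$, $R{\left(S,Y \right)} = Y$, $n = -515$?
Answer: $-66946976$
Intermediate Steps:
$J{\left(f,c \right)} = 1 - 515 c f$ ($J{\left(f,c \right)} = - 515 f c + 1 = - 515 c f + 1 = 1 - 515 c f$)
$\left(J{\left(-295,-439 \right)} + R{\left(369,-163 \right)}\right) - 251739 = \left(\left(1 - \left(-226085\right) \left(-295\right)\right) - 163\right) - 251739 = \left(\left(1 - 66695075\right) - 163\right) - 251739 = \left(-66695074 - 163\right) - 251739 = -66695237 - 251739 = -66946976$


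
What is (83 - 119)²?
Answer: 1296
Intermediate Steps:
(83 - 119)² = (-36)² = 1296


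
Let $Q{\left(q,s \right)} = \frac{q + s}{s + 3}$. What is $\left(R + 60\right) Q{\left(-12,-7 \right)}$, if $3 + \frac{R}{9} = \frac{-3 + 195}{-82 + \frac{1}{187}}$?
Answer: $\frac{60951}{1076} \approx 56.646$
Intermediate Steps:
$R = - \frac{245709}{5111}$ ($R = -27 + 9 \frac{-3 + 195}{-82 + \frac{1}{187}} = -27 + 9 \frac{192}{-82 + \frac{1}{187}} = -27 + 9 \frac{192}{- \frac{15333}{187}} = -27 + 9 \cdot 192 \left(- \frac{187}{15333}\right) = -27 + 9 \left(- \frac{11968}{5111}\right) = -27 - \frac{107712}{5111} = - \frac{245709}{5111} \approx -48.075$)
$Q{\left(q,s \right)} = \frac{q + s}{3 + s}$
$\left(R + 60\right) Q{\left(-12,-7 \right)} = \left(- \frac{245709}{5111} + 60\right) \frac{-12 - 7}{3 - 7} = \frac{60951 \frac{1}{-4} \left(-19\right)}{5111} = \frac{60951 \left(\left(- \frac{1}{4}\right) \left(-19\right)\right)}{5111} = \frac{60951}{5111} \cdot \frac{19}{4} = \frac{60951}{1076}$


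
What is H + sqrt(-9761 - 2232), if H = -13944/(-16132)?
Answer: 3486/4033 + I*sqrt(11993) ≈ 0.86437 + 109.51*I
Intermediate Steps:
H = 3486/4033 (H = -13944*(-1/16132) = 3486/4033 ≈ 0.86437)
H + sqrt(-9761 - 2232) = 3486/4033 + sqrt(-9761 - 2232) = 3486/4033 + sqrt(-11993) = 3486/4033 + I*sqrt(11993)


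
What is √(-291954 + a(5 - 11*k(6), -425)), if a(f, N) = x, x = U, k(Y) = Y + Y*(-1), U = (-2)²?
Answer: 5*I*√11678 ≈ 540.32*I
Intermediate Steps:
U = 4
k(Y) = 0 (k(Y) = Y - Y = 0)
x = 4
a(f, N) = 4
√(-291954 + a(5 - 11*k(6), -425)) = √(-291954 + 4) = √(-291950) = 5*I*√11678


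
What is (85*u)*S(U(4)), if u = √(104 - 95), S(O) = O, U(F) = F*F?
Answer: 4080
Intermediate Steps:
U(F) = F²
u = 3 (u = √9 = 3)
(85*u)*S(U(4)) = (85*3)*4² = 255*16 = 4080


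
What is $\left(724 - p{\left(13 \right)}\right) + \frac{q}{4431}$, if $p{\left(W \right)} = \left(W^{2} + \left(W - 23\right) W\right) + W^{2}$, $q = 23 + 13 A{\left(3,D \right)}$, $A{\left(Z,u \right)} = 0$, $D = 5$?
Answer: $\frac{2286419}{4431} \approx 516.0$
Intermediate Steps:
$q = 23$ ($q = 23 + 13 \cdot 0 = 23 + 0 = 23$)
$p{\left(W \right)} = 2 W^{2} + W \left(-23 + W\right)$ ($p{\left(W \right)} = \left(W^{2} + \left(W - 23\right) W\right) + W^{2} = \left(W^{2} + \left(-23 + W\right) W\right) + W^{2} = \left(W^{2} + W \left(-23 + W\right)\right) + W^{2} = 2 W^{2} + W \left(-23 + W\right)$)
$\left(724 - p{\left(13 \right)}\right) + \frac{q}{4431} = \left(724 - 13 \left(-23 + 3 \cdot 13\right)\right) + \frac{23}{4431} = \left(724 - 13 \left(-23 + 39\right)\right) + 23 \cdot \frac{1}{4431} = \left(724 - 13 \cdot 16\right) + \frac{23}{4431} = \left(724 - 208\right) + \frac{23}{4431} = 516 + \frac{23}{4431} = \frac{2286419}{4431}$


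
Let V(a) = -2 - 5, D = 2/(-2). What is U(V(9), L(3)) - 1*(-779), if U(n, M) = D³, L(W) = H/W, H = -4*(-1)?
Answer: 778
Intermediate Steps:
D = -1 (D = 2*(-½) = -1)
H = 4
L(W) = 4/W
V(a) = -7
U(n, M) = -1 (U(n, M) = (-1)³ = -1)
U(V(9), L(3)) - 1*(-779) = -1 - 1*(-779) = -1 + 779 = 778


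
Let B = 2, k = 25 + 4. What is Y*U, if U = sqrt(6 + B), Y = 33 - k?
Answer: 8*sqrt(2) ≈ 11.314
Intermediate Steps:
k = 29
Y = 4 (Y = 33 - 1*29 = 33 - 29 = 4)
U = 2*sqrt(2) (U = sqrt(6 + 2) = sqrt(8) = 2*sqrt(2) ≈ 2.8284)
Y*U = 4*(2*sqrt(2)) = 8*sqrt(2)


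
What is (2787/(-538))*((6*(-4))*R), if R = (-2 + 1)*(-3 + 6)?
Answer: -100332/269 ≈ -372.98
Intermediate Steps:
R = -3 (R = -1*3 = -3)
(2787/(-538))*((6*(-4))*R) = (2787/(-538))*((6*(-4))*(-3)) = (2787*(-1/538))*(-24*(-3)) = -2787/538*72 = -100332/269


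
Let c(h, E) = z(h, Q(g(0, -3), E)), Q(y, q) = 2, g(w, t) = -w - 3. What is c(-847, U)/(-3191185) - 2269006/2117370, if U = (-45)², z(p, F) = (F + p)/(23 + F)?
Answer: -3620373172502/3378459691725 ≈ -1.0716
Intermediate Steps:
g(w, t) = -3 - w
z(p, F) = (F + p)/(23 + F)
U = 2025
c(h, E) = 2/25 + h/25 (c(h, E) = (2 + h)/(23 + 2) = (2 + h)/25 = 2/25 + h/25)
c(-847, U)/(-3191185) - 2269006/2117370 = (2/25 + (1/25)*(-847))/(-3191185) - 2269006/2117370 = (2/25 - 847/25)*(-1/3191185) - 2269006*1/2117370 = -169/5*(-1/3191185) - 1134503/1058685 = 169/15955925 - 1134503/1058685 = -3620373172502/3378459691725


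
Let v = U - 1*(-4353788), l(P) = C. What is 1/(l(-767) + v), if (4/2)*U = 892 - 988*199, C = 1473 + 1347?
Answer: 1/4258748 ≈ 2.3481e-7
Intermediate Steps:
C = 2820
l(P) = 2820
U = -97860 (U = (892 - 988*199)/2 = (892 - 196612)/2 = (½)*(-195720) = -97860)
v = 4255928 (v = -97860 - 1*(-4353788) = -97860 + 4353788 = 4255928)
1/(l(-767) + v) = 1/(2820 + 4255928) = 1/4258748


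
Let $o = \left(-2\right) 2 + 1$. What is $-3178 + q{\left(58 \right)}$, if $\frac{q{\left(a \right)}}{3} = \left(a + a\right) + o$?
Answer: $-2839$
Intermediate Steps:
$o = -3$ ($o = -4 + 1 = -3$)
$q{\left(a \right)} = -9 + 6 a$ ($q{\left(a \right)} = 3 \left(\left(a + a\right) - 3\right) = 3 \left(2 a - 3\right) = 3 \left(-3 + 2 a\right) = -9 + 6 a$)
$-3178 + q{\left(58 \right)} = -3178 + \left(-9 + 6 \cdot 58\right) = -3178 + \left(-9 + 348\right) = -3178 + 339 = -2839$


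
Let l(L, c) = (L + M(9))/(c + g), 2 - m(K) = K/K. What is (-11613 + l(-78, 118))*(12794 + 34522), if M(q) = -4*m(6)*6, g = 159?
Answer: -152210982348/277 ≈ -5.4950e+8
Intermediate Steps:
m(K) = 1 (m(K) = 2 - K/K = 2 - 1*1 = 2 - 1 = 1)
M(q) = -24 (M(q) = -4*1*6 = -4*6 = -24)
l(L, c) = (-24 + L)/(159 + c) (l(L, c) = (L - 24)/(c + 159) = (-24 + L)/(159 + c))
(-11613 + l(-78, 118))*(12794 + 34522) = (-11613 + (-24 - 78)/(159 + 118))*(12794 + 34522) = (-11613 - 102/277)*47316 = -3216903/277*47316 = -152210982348/277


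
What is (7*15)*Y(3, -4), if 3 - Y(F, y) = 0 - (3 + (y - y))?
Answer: 630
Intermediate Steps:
Y(F, y) = 6 (Y(F, y) = 3 - (0 - (3 + (y - y))) = 3 - (0 - (3 + 0)) = 3 - (0 - 1*3) = 3 - (0 - 3) = 3 - 1*(-3) = 3 + 3 = 6)
(7*15)*Y(3, -4) = (7*15)*6 = 105*6 = 630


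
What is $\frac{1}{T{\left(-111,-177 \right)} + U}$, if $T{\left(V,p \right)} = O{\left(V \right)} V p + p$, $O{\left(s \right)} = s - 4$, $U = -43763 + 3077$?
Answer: $- \frac{1}{2300268} \approx -4.3473 \cdot 10^{-7}$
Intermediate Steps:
$U = -40686$
$O{\left(s \right)} = -4 + s$ ($O{\left(s \right)} = s - 4 = -4 + s$)
$T{\left(V,p \right)} = p + V p \left(-4 + V\right)$ ($T{\left(V,p \right)} = \left(-4 + V\right) V p + p = V \left(-4 + V\right) p + p = V p \left(-4 + V\right) + p = p + V p \left(-4 + V\right)$)
$\frac{1}{T{\left(-111,-177 \right)} + U} = \frac{1}{- 177 \left(1 - 111 \left(-4 - 111\right)\right) - 40686} = \frac{1}{- 177 \left(1 - -12765\right) - 40686} = \frac{1}{- 177 \left(1 + 12765\right) - 40686} = \frac{1}{\left(-177\right) 12766 - 40686} = \frac{1}{-2259582 - 40686} = \frac{1}{-2300268} = - \frac{1}{2300268}$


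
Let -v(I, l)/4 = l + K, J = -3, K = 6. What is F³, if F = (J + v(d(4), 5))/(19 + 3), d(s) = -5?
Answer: -103823/10648 ≈ -9.7505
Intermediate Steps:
v(I, l) = -24 - 4*l (v(I, l) = -4*(l + 6) = -4*(6 + l) = -24 - 4*l)
F = -47/22 (F = (-3 + (-24 - 4*5))/(19 + 3) = (-3 + (-24 - 20))/22 = (-3 - 44)*(1/22) = -47*1/22 = -47/22 ≈ -2.1364)
F³ = (-47/22)³ = -103823/10648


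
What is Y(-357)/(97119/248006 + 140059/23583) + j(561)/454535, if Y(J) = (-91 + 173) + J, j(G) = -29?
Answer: -66461358719386859/1529957774252735 ≈ -43.440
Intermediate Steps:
Y(J) = 82 + J
Y(-357)/(97119/248006 + 140059/23583) + j(561)/454535 = (82 - 357)/(97119/248006 + 140059/23583) - 29/454535 = -275/(97119*(1/248006) + 140059*(1/23583)) - 29*1/454535 = -275/(8829/22546 + 140059/23583) - 29/454535 = -275/3365984521/531702318 - 29/454535 = -275*531702318/3365984521 - 29/454535 = -146218137450/3365984521 - 29/454535 = -66461358719386859/1529957774252735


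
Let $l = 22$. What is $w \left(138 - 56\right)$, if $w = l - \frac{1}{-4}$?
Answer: $\frac{3649}{2} \approx 1824.5$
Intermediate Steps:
$w = \frac{89}{4}$ ($w = 22 - \frac{1}{-4} = 22 - - \frac{1}{4} = 22 + \frac{1}{4} = \frac{89}{4} \approx 22.25$)
$w \left(138 - 56\right) = \frac{89 \left(138 - 56\right)}{4} = \frac{89}{4} \cdot 82 = \frac{3649}{2}$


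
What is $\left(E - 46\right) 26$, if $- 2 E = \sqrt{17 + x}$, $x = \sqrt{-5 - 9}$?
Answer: $-1196 - 13 \sqrt{17 + i \sqrt{14}} \approx -1249.9 - 5.8637 i$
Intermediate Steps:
$x = i \sqrt{14}$ ($x = \sqrt{-14} = i \sqrt{14} \approx 3.7417 i$)
$E = - \frac{\sqrt{17 + i \sqrt{14}}}{2} \approx -2.0739 - 0.22553 i$
$\left(E - 46\right) 26 = \left(- \frac{\sqrt{17 + i \sqrt{14}}}{2} - 46\right) 26 = \left(-46 - \frac{\sqrt{17 + i \sqrt{14}}}{2}\right) 26 = -1196 - 13 \sqrt{17 + i \sqrt{14}}$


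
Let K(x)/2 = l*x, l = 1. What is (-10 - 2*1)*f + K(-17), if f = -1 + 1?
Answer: -34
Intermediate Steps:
K(x) = 2*x (K(x) = 2*(1*x) = 2*x)
f = 0
(-10 - 2*1)*f + K(-17) = (-10 - 2*1)*0 + 2*(-17) = (-10 - 2)*0 - 34 = -12*0 - 34 = 0 - 34 = -34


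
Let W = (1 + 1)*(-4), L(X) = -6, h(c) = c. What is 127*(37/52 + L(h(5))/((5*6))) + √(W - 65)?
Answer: 16891/260 + I*√73 ≈ 64.965 + 8.544*I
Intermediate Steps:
W = -8 (W = 2*(-4) = -8)
127*(37/52 + L(h(5))/((5*6))) + √(W - 65) = 127*(37/52 - 6/(5*6)) + √(-8 - 65) = 127*(37*(1/52) - 6/30) + √(-73) = 127*(37/52 - 6*1/30) + I*√73 = 127*(37/52 - ⅕) + I*√73 = 127*(133/260) + I*√73 = 16891/260 + I*√73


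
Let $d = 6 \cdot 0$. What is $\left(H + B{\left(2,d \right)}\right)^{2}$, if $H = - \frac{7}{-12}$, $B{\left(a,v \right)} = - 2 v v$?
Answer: $\frac{49}{144} \approx 0.34028$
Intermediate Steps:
$d = 0$
$B{\left(a,v \right)} = - 2 v^{2}$
$H = \frac{7}{12}$ ($H = \left(-7\right) \left(- \frac{1}{12}\right) = \frac{7}{12} \approx 0.58333$)
$\left(H + B{\left(2,d \right)}\right)^{2} = \left(\frac{7}{12} - 2 \cdot 0^{2}\right)^{2} = \left(\frac{7}{12} - 0\right)^{2} = \left(\frac{7}{12} + 0\right)^{2} = \left(\frac{7}{12}\right)^{2} = \frac{49}{144}$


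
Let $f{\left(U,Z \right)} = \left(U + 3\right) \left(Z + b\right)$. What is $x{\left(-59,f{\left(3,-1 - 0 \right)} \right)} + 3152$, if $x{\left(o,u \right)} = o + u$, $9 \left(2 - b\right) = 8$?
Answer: $\frac{9281}{3} \approx 3093.7$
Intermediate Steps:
$b = \frac{10}{9}$ ($b = 2 - \frac{8}{9} = \frac{10}{9} \approx 1.1111$)
$f{\left(U,Z \right)} = \left(3 + U\right) \left(\frac{10}{9} + Z\right)$ ($f{\left(U,Z \right)} = \left(U + 3\right) \left(Z + \frac{10}{9}\right) = \left(3 + U\right) \left(\frac{10}{9} + Z\right)$)
$x{\left(-59,f{\left(3,-1 - 0 \right)} \right)} + 3152 = \left(-59 + \left(\frac{10}{3} + 3 \left(-1 - 0\right) + \frac{10}{9} \cdot 3 + 3 \left(-1 - 0\right)\right)\right) + 3152 = \left(-59 + \left(\frac{10}{3} + 3 \left(-1 + 0\right) + \frac{10}{3} + 3 \left(-1 + 0\right)\right)\right) + 3152 = \left(-59 + \left(\frac{10}{3} + 3 \left(-1\right) + \frac{10}{3} + 3 \left(-1\right)\right)\right) + 3152 = \left(-59 + \left(\frac{10}{3} - 3 + \frac{10}{3} - 3\right)\right) + 3152 = \left(-59 + \frac{2}{3}\right) + 3152 = - \frac{175}{3} + 3152 = \frac{9281}{3}$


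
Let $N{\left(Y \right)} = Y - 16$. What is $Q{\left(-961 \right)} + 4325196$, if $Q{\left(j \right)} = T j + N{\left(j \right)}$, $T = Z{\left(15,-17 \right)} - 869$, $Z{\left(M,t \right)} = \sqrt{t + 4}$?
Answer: $5159328 - 961 i \sqrt{13} \approx 5.1593 \cdot 10^{6} - 3464.9 i$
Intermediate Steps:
$Z{\left(M,t \right)} = \sqrt{4 + t}$
$N{\left(Y \right)} = -16 + Y$
$T = -869 + i \sqrt{13}$ ($T = \sqrt{4 - 17} - 869 = \sqrt{-13} - 869 = i \sqrt{13} - 869 = -869 + i \sqrt{13} \approx -869.0 + 3.6056 i$)
$Q{\left(j \right)} = -16 + j + j \left(-869 + i \sqrt{13}\right)$ ($Q{\left(j \right)} = \left(-869 + i \sqrt{13}\right) j + \left(-16 + j\right) = j \left(-869 + i \sqrt{13}\right) + \left(-16 + j\right) = -16 + j + j \left(-869 + i \sqrt{13}\right)$)
$Q{\left(-961 \right)} + 4325196 = \left(-16 - 961 - - 961 \left(869 - i \sqrt{13}\right)\right) + 4325196 = \left(-16 - 961 + \left(835109 - 961 i \sqrt{13}\right)\right) + 4325196 = \left(834132 - 961 i \sqrt{13}\right) + 4325196 = 5159328 - 961 i \sqrt{13}$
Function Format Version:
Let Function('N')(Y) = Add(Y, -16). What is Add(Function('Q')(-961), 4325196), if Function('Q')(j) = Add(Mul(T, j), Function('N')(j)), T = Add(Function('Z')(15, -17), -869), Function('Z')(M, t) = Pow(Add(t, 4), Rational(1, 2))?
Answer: Add(5159328, Mul(-961, I, Pow(13, Rational(1, 2)))) ≈ Add(5.1593e+6, Mul(-3464.9, I))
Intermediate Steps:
Function('Z')(M, t) = Pow(Add(4, t), Rational(1, 2))
Function('N')(Y) = Add(-16, Y)
T = Add(-869, Mul(I, Pow(13, Rational(1, 2)))) (T = Add(Pow(Add(4, -17), Rational(1, 2)), -869) = Add(Pow(-13, Rational(1, 2)), -869) = Add(Mul(I, Pow(13, Rational(1, 2))), -869) = Add(-869, Mul(I, Pow(13, Rational(1, 2)))) ≈ Add(-869.00, Mul(3.6056, I)))
Function('Q')(j) = Add(-16, j, Mul(j, Add(-869, Mul(I, Pow(13, Rational(1, 2)))))) (Function('Q')(j) = Add(Mul(Add(-869, Mul(I, Pow(13, Rational(1, 2)))), j), Add(-16, j)) = Add(Mul(j, Add(-869, Mul(I, Pow(13, Rational(1, 2))))), Add(-16, j)) = Add(-16, j, Mul(j, Add(-869, Mul(I, Pow(13, Rational(1, 2)))))))
Add(Function('Q')(-961), 4325196) = Add(Add(-16, -961, Mul(-1, -961, Add(869, Mul(-1, I, Pow(13, Rational(1, 2)))))), 4325196) = Add(Add(-16, -961, Add(835109, Mul(-961, I, Pow(13, Rational(1, 2))))), 4325196) = Add(Add(834132, Mul(-961, I, Pow(13, Rational(1, 2)))), 4325196) = Add(5159328, Mul(-961, I, Pow(13, Rational(1, 2))))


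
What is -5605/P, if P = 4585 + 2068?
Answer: -5605/6653 ≈ -0.84248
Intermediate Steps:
P = 6653
-5605/P = -5605/6653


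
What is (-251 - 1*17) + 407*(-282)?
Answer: -115042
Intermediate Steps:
(-251 - 1*17) + 407*(-282) = (-251 - 17) - 114774 = -268 - 114774 = -115042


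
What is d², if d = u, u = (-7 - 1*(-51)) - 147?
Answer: 10609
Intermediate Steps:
u = -103 (u = (-7 + 51) - 147 = 44 - 147 = -103)
d = -103
d² = (-103)² = 10609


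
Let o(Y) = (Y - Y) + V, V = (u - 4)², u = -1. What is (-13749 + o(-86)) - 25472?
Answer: -39196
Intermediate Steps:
V = 25 (V = (-1 - 4)² = (-5)² = 25)
o(Y) = 25 (o(Y) = (Y - Y) + 25 = 0 + 25 = 25)
(-13749 + o(-86)) - 25472 = (-13749 + 25) - 25472 = -13724 - 25472 = -39196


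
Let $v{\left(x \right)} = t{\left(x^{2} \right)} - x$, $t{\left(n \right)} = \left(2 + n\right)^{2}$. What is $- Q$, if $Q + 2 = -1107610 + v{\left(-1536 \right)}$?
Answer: $-5566285946728$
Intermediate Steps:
$v{\left(x \right)} = \left(2 + x^{2}\right)^{2} - x$
$Q = 5566285946728$ ($Q = -2 - \left(1106074 - \left(2 + \left(-1536\right)^{2}\right)^{2}\right) = -2 - \left(1106074 - \left(2 + 2359296\right)^{2}\right) = -2 + \left(-1107610 + \left(2359298^{2} + 1536\right)\right) = -2 + \left(-1107610 + \left(5566287052804 + 1536\right)\right) = -2 + \left(-1107610 + 5566287054340\right) = -2 + 5566285946730 = 5566285946728$)
$- Q = \left(-1\right) 5566285946728 = -5566285946728$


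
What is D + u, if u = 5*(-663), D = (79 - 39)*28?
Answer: -2195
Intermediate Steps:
D = 1120 (D = 40*28 = 1120)
u = -3315
D + u = 1120 - 3315 = -2195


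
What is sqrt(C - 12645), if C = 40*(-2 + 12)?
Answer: I*sqrt(12245) ≈ 110.66*I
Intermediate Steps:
C = 400 (C = 40*10 = 400)
sqrt(C - 12645) = sqrt(400 - 12645) = sqrt(-12245) = I*sqrt(12245)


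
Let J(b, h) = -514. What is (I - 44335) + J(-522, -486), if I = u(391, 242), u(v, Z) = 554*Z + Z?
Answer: 89461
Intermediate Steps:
u(v, Z) = 555*Z
I = 134310 (I = 555*242 = 134310)
(I - 44335) + J(-522, -486) = (134310 - 44335) - 514 = 89975 - 514 = 89461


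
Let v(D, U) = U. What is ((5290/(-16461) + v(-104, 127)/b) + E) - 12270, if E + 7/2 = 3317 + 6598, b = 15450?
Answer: -99983189713/42387075 ≈ -2358.8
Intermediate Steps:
E = 19823/2 (E = -7/2 + (3317 + 6598) = -7/2 + 9915 = 19823/2 ≈ 9911.5)
((5290/(-16461) + v(-104, 127)/b) + E) - 12270 = ((5290/(-16461) + 127/15450) + 19823/2) - 12270 = ((5290*(-1/16461) + 127*(1/15450)) + 19823/2) - 12270 = ((-5290/16461 + 127/15450) + 19823/2) - 12270 = (-26546651/84774150 + 19823/2) - 12270 = 420106220537/42387075 - 12270 = -99983189713/42387075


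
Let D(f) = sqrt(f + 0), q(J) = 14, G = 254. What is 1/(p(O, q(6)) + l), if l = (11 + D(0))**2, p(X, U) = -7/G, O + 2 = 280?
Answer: 254/30727 ≈ 0.0082663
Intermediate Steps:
O = 278 (O = -2 + 280 = 278)
p(X, U) = -7/254
D(f) = sqrt(f)
l = 121 (l = (11 + sqrt(0))**2 = (11 + 0)**2 = 11**2 = 121)
1/(p(O, q(6)) + l) = 1/(-7/254 + 121) = 1/(30727/254) = 254/30727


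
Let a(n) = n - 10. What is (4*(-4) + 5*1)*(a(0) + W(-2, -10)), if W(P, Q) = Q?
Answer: 220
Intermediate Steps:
a(n) = -10 + n
(4*(-4) + 5*1)*(a(0) + W(-2, -10)) = (4*(-4) + 5*1)*((-10 + 0) - 10) = (-16 + 5)*(-10 - 10) = -11*(-20) = 220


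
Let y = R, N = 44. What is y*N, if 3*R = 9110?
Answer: 400840/3 ≈ 1.3361e+5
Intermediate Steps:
R = 9110/3 (R = (⅓)*9110 = 9110/3 ≈ 3036.7)
y = 9110/3 ≈ 3036.7
y*N = (9110/3)*44 = 400840/3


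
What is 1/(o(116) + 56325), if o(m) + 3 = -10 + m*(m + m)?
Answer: 1/83224 ≈ 1.2016e-5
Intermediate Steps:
o(m) = -13 + 2*m² (o(m) = -3 + (-10 + m*(m + m)) = -3 + (-10 + m*(2*m)) = -3 + (-10 + 2*m²) = -13 + 2*m²)
1/(o(116) + 56325) = 1/((-13 + 2*116²) + 56325) = 1/((-13 + 2*13456) + 56325) = 1/((-13 + 26912) + 56325) = 1/(26899 + 56325) = 1/83224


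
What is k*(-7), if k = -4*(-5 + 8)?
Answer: 84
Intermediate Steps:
k = -12 (k = -4*3 = -12)
k*(-7) = -12*(-7) = 84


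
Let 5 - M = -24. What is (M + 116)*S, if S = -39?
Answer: -5655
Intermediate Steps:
M = 29 (M = 5 - 1*(-24) = 5 + 24 = 29)
(M + 116)*S = (29 + 116)*(-39) = 145*(-39) = -5655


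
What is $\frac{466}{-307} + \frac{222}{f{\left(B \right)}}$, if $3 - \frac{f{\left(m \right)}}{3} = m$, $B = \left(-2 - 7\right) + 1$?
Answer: $\frac{17592}{3377} \approx 5.2094$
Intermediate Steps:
$B = -8$ ($B = -9 + 1 = -8$)
$f{\left(m \right)} = 9 - 3 m$
$\frac{466}{-307} + \frac{222}{f{\left(B \right)}} = \frac{466}{-307} + \frac{222}{9 - -24} = 466 \left(- \frac{1}{307}\right) + \frac{222}{9 + 24} = - \frac{466}{307} + \frac{222}{33} = - \frac{466}{307} + 222 \cdot \frac{1}{33} = - \frac{466}{307} + \frac{74}{11} = \frac{17592}{3377}$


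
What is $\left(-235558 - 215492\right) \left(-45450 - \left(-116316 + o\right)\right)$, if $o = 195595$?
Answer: $56259015450$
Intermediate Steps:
$\left(-235558 - 215492\right) \left(-45450 - \left(-116316 + o\right)\right) = \left(-235558 - 215492\right) \left(-45450 + \left(116316 - 195595\right)\right) = - 451050 \left(-45450 + \left(116316 - 195595\right)\right) = - 451050 \left(-45450 - 79279\right) = \left(-451050\right) \left(-124729\right) = 56259015450$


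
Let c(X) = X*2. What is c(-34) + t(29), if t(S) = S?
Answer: -39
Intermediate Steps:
c(X) = 2*X
c(-34) + t(29) = 2*(-34) + 29 = -68 + 29 = -39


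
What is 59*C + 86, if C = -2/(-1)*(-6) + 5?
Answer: -327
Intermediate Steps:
C = -7 (C = -2*(-1)*(-6) + 5 = 2*(-6) + 5 = -12 + 5 = -7)
59*C + 86 = 59*(-7) + 86 = -413 + 86 = -327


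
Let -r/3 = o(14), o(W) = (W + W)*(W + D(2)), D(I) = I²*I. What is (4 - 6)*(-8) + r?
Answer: -1832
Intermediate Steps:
D(I) = I³
o(W) = 2*W*(8 + W) (o(W) = (W + W)*(W + 2³) = (2*W)*(W + 8) = (2*W)*(8 + W) = 2*W*(8 + W))
r = -1848 (r = -6*14*(8 + 14) = -6*14*22 = -3*616 = -1848)
(4 - 6)*(-8) + r = (4 - 6)*(-8) - 1848 = -2*(-8) - 1848 = 16 - 1848 = -1832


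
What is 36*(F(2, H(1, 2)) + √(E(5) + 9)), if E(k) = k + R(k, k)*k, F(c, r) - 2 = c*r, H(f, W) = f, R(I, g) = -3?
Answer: 144 + 36*I ≈ 144.0 + 36.0*I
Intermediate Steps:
F(c, r) = 2 + c*r
E(k) = -2*k (E(k) = k - 3*k = -2*k)
36*(F(2, H(1, 2)) + √(E(5) + 9)) = 36*((2 + 2*1) + √(-2*5 + 9)) = 36*((2 + 2) + √(-10 + 9)) = 36*(4 + √(-1)) = 36*(4 + I) = 144 + 36*I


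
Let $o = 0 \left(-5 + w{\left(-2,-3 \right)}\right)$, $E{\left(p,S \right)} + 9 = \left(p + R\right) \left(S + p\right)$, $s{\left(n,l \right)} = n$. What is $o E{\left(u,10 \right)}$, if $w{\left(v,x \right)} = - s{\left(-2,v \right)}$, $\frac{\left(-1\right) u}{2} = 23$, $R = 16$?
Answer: $0$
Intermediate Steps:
$u = -46$ ($u = \left(-2\right) 23 = -46$)
$w{\left(v,x \right)} = 2$ ($w{\left(v,x \right)} = \left(-1\right) \left(-2\right) = 2$)
$E{\left(p,S \right)} = -9 + \left(16 + p\right) \left(S + p\right)$ ($E{\left(p,S \right)} = -9 + \left(p + 16\right) \left(S + p\right) = -9 + \left(16 + p\right) \left(S + p\right)$)
$o = 0$ ($o = 0 \left(-5 + 2\right) = 0 \left(-3\right) = 0$)
$o E{\left(u,10 \right)} = 0 \left(-9 + \left(-46\right)^{2} + 16 \cdot 10 + 16 \left(-46\right) + 10 \left(-46\right)\right) = 0 \left(-9 + 2116 + 160 - 736 - 460\right) = 0 \cdot 1071 = 0$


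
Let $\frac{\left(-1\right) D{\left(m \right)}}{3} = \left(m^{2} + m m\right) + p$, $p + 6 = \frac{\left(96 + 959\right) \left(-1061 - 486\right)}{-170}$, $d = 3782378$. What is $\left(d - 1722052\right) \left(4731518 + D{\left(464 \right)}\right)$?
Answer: $7027686482471$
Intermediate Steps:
$p = \frac{19189}{2}$ ($p = -6 + \frac{\left(96 + 959\right) \left(-1061 - 486\right)}{-170} = -6 + 1055 \left(-1547\right) \left(- \frac{1}{170}\right) = -6 - - \frac{19201}{2} = -6 + \frac{19201}{2} = \frac{19189}{2} \approx 9594.5$)
$D{\left(m \right)} = - \frac{57567}{2} - 6 m^{2}$ ($D{\left(m \right)} = - 3 \left(\left(m^{2} + m m\right) + \frac{19189}{2}\right) = - 3 \left(\left(m^{2} + m^{2}\right) + \frac{19189}{2}\right) = - 3 \left(2 m^{2} + \frac{19189}{2}\right) = - 3 \left(\frac{19189}{2} + 2 m^{2}\right) = - \frac{57567}{2} - 6 m^{2}$)
$\left(d - 1722052\right) \left(4731518 + D{\left(464 \right)}\right) = \left(3782378 - 1722052\right) \left(4731518 - \left(\frac{57567}{2} + 6 \cdot 464^{2}\right)\right) = 2060326 \left(4731518 - \frac{2641119}{2}\right) = 2060326 \cdot \frac{6821917}{2} = 7027686482471$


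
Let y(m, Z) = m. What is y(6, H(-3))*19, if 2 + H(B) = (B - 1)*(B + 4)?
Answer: 114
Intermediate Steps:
H(B) = -2 + (-1 + B)*(4 + B) (H(B) = -2 + (B - 1)*(B + 4) = -2 + (-1 + B)*(4 + B))
y(6, H(-3))*19 = 6*19 = 114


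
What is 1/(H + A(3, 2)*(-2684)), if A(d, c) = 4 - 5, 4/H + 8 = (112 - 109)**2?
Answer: 1/2688 ≈ 0.00037202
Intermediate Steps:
H = 4 (H = 4/(-8 + (112 - 109)**2) = 4/(-8 + 3**2) = 4/(-8 + 9) = 4/1 = 4*1 = 4)
A(d, c) = -1
1/(H + A(3, 2)*(-2684)) = 1/(4 - 1*(-2684)) = 1/(4 + 2684) = 1/2688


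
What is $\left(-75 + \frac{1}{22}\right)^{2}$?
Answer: $\frac{2719201}{484} \approx 5618.2$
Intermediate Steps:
$\left(-75 + \frac{1}{22}\right)^{2} = \left(- \frac{1649}{22}\right)^{2} = \frac{2719201}{484}$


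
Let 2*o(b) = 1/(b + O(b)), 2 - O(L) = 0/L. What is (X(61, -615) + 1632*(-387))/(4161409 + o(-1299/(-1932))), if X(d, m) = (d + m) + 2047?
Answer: -154912373/1023112173 ≈ -0.15141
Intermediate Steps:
O(L) = 2 (O(L) = 2 - 0/L = 2 - 1*0 = 2 + 0 = 2)
X(d, m) = 2047 + d + m
o(b) = 1/(2*(2 + b)) (o(b) = 1/(2*(b + 2)) = 1/(2*(2 + b)))
(X(61, -615) + 1632*(-387))/(4161409 + o(-1299/(-1932))) = ((2047 + 61 - 615) + 1632*(-387))/(4161409 + 1/(2*(2 - 1299/(-1932)))) = (1493 - 631584)/(4161409 + 1/(2*(2 - 1299*(-1/1932)))) = -630091/(4161409 + 1/(2*(2 + 433/644))) = -630091/(4161409 + 1/(2*(1721/644))) = -630091/(4161409 + (1/2)*(644/1721)) = -630091/(4161409 + 322/1721) = -630091/7161785211/1721 = -630091*1721/7161785211 = -154912373/1023112173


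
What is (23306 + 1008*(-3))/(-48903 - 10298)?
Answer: -20282/59201 ≈ -0.34260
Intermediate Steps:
(23306 + 1008*(-3))/(-48903 - 10298) = (23306 - 3024)/(-59201) = 20282*(-1/59201) = -20282/59201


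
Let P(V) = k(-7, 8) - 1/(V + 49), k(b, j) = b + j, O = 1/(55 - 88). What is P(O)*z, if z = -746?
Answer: -590459/808 ≈ -730.77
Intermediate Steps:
O = -1/33 (O = 1/(-33) = -1/33 ≈ -0.030303)
P(V) = 1 - 1/(49 + V) (P(V) = (-7 + 8) - 1/(V + 49) = 1 - 1/(49 + V))
P(O)*z = ((48 - 1/33)/(49 - 1/33))*(-746) = ((1583/33)/(1616/33))*(-746) = ((33/1616)*(1583/33))*(-746) = (1583/1616)*(-746) = -590459/808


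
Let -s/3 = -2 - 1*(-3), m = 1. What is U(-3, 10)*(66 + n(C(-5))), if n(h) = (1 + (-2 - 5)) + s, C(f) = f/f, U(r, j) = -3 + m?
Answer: -114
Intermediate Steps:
U(r, j) = -2 (U(r, j) = -3 + 1 = -2)
C(f) = 1
s = -3 (s = -3*(-2 - 1*(-3)) = -3*(-2 + 3) = -3*1 = -3)
n(h) = -9 (n(h) = (1 + (-2 - 5)) - 3 = (1 - 7) - 3 = -6 - 3 = -9)
U(-3, 10)*(66 + n(C(-5))) = -2*(66 - 9) = -2*57 = -114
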